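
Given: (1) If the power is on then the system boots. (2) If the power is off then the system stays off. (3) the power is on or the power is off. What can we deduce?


Constructive dilemma: (P → Q) ∧ (R → S), P ∨ R ⊢ Q ∨ S
Premise 1: the power is on → the system boots
Premise 2: the power is off → the system stays off
Premise 3: the power is on ∨ the power is off
Case 1: Assuming the power is on, then by Premise 1, the system boots.
Case 2: Assuming the power is off, then by Premise 2, the system stays off.
Since one of the power is on or the power is off must hold, we get the system boots or the system stays off.

The system boots or the system stays off.


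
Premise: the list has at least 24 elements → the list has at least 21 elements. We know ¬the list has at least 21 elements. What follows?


Modus tollens: P → Q, ¬Q ⊢ ¬P
P: the list has at least 24 elements
Q: the list has at least 21 elements
We have P → Q and Q is false.
By modus tollens, P must be false.

It is not the case that the list has at least 24 elements


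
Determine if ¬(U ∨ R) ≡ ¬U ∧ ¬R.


Expression 1: ¬(U ∨ R)
Expression 2: ¬U ∧ ¬R
Truth table (U R | Expr1 Expr2):
  T T |   F     F
  T F |   F     F
  F T |   F     F
  F F |   T     T
All 4 rows agree, so the expressions are logically equivalent.

Yes


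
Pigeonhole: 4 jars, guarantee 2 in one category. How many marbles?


Pigeonhole: to guarantee k in one of n categories, need (k-1)×n + 1.
k = 2, n = 4
Minimum = (2-1) × 4 + 1 = 1 × 4 + 1

5


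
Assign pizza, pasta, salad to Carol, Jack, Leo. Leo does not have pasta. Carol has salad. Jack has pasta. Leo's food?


From clues:
  Carol → salad
  Jack → pasta
By elimination, Leo gets the remaining.

pizza


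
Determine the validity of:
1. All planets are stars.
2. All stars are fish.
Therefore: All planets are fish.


Premise 1: All planets are stars.
Premise 2: All stars are fish.
Conclusion: All planets are fish.
Barbara syllogism (AAA-1): All A are B, All B are C → All A are C.
Middle term (stars) distributed in premise 2.

Valid


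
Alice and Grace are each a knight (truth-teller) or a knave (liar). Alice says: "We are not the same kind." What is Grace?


Alice says: "We are not the same kind."
Case 1: Alice is a Knight (truth-teller)
  Statement is true → they ARE different → Grace is a Knave
Case 2: Alice is a Knave (liar)
  Statement is false → they are NOT different → Grace is a Knave
In both cases, Grace is a Knave.

Knave


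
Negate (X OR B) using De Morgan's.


De Morgan's law: ¬(P ∨ Q) ≡ ¬P ∧ ¬Q
¬(X ∨ B) = ¬X ∧ ¬B

¬X ∧ ¬B


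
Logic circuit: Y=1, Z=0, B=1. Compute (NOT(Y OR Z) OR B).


Y OR Z = 1
NOT(1) = 0
0 OR 1 = 1

1


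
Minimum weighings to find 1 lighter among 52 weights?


Each weighing has 3 outcomes (left heavy / balance / right heavy), so k weighings distinguish at most 3^k cases; splitting into three near-equal groups achieves this.
Need 3^k ≥ 52: 3^3 = 27 < 52 ≤ 3^4 = 81
k = ⌈log₃(52)⌉ = 4

4


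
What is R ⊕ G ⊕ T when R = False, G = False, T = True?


R = False, G = False, T = True
Step 1: R ⊕ G = False XOR False = False
Step 2: False ⊕ T = False XOR True = True
XOR is true when an odd number of operands are true.

True


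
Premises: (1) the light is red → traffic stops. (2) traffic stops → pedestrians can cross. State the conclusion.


Hypothetical syllogism: P → Q, Q → R ⊢ P → R
Premise 1: the light is red → traffic stops
Premise 2: traffic stops → pedestrians can cross
Chain the implications: the middle term (traffic stops) links the two.
Conclusion: If the light is red, then pedestrians can cross.

If the light is red, then pedestrians can cross.


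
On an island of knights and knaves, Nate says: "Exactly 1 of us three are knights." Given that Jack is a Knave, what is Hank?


Nate claims exactly 1 knights among Nate, Jack, Hank.
Given: Jack is a Knave.

Case 1: Nate is a Knight (tells truth)
  Then exactly 1 of the three are knights.
  Counting Nate, Jack: 1 knight(s) so far. Need 0 more → Hank = Knave.
Case 2: Nate is a Knave (lies)
  Then the count is NOT 1.
  If Hank = Knight, count = 1 = 1 → claim would be true, contradicts lie.
  If Hank = Knave, count = 0 ≠ 1 → lie confirmed ✓

Hank is a Knave.

Knave


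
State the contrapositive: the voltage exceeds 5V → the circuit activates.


Original: If the voltage exceeds 5V, then the circuit activates
Contrapositive: If ¬Q, then ¬P
Negate Q: not (the circuit activates)
Negate P: not (the voltage exceeds 5V)

If not (the circuit activates), then not (the voltage exceeds 5V).


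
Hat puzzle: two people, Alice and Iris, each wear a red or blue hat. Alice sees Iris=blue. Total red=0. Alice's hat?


Total red = 0, Iris = blue
Red accounted for: 0
Remaining for Alice: 0
Alice's hat is blue.

blue


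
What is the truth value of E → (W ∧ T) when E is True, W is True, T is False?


E = True, W = True, T = False
Step 1: W ∧ T = True AND False = False
Step 2: E → (False): false only when E=True and consequent=False.
Result: False

False


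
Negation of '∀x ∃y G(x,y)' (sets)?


Original: ∀x ∃y G(x,y)
Rule: ¬∀→∃, ¬∃→∀, negate predicate.
Negation: ∃x ∀y ¬G(x,y)

∃x ∀y ¬G(x,y)


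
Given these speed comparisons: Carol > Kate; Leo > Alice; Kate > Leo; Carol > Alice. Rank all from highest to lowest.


Constraints: Carol > Kate; Leo > Alice; Kate > Leo; Carol > Alice
Method: at each step, the next-highest is the one remaining person who never appears on the smaller side of a constraint between remaining people.
  Step 1: remaining {Kate, Alice, Leo, Carol}; on the smaller side: {Kate, Alice, Leo} → Carol is next (Carol > Kate; Carol > Alice).
  Step 2: remaining {Kate, Alice, Leo}; on the smaller side: {Alice, Leo} → Kate is next (Kate > Leo).
  Step 3: remaining {Alice, Leo}; on the smaller side: {Alice} → Leo is next (Leo > Alice).
  Step 4: only Alice remains → lowest.
Final ranking (highest to lowest):

Carol > Kate > Leo > Alice


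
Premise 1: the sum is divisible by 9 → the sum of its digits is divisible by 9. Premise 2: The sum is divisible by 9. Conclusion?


Modus ponens: P → Q, P ⊢ Q
P: the sum is divisible by 9
Q: the sum of its digits is divisible by 9
We have P → Q and P is true.
By modus ponens, Q must be true.

The sum of its digits is divisible by 9


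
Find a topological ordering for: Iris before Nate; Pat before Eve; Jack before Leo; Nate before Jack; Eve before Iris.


Constraints: Iris before Nate; Pat before Eve; Jack before Leo; Nate before Jack; Eve before Iris
Method: repeatedly schedule the remaining task that has no remaining task required before it.
  Step 1: remaining {Leo, Iris, Jack, Eve, Pat, Nate}; every task except Pat still has a predecessor pending → schedule Pat.
  Step 2: remaining {Leo, Iris, Jack, Eve, Nate}; every task except Eve still has a predecessor pending → schedule Eve.
  Step 3: remaining {Leo, Iris, Jack, Nate}; every task except Iris still has a predecessor pending → schedule Iris.
  Step 4: remaining {Leo, Jack, Nate}; every task except Nate still has a predecessor pending → schedule Nate.
  Step 5: remaining {Leo, Jack}; every task except Jack still has a predecessor pending → schedule Jack.
  Step 6: only Leo remains → schedule Leo.
Resulting order:

Pat → Eve → Iris → Nate → Jack → Leo


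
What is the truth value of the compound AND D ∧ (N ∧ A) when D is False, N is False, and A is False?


D = False, N = False, A = False
Step 1: N ∧ A = False AND False = False
Step 2: D ∧ False = False AND False = False
AND is true only when ALL operands are true.

False


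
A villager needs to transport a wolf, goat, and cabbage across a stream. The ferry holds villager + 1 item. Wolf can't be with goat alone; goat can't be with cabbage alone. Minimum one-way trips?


1. villager+goat → 2. villager ← 3. villager+wolf → 4. villager+goat ← 5. villager+cabbage → 6. villager ← 7. villager+goat →
Minimum trips = 7

7


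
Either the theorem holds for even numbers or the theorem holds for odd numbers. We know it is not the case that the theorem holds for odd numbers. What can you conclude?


Disjunctive syllogism: P ∨ Q, ¬P ⊢ Q
Disjunction: the theorem holds for even numbers ∨ the theorem holds for odd numbers
We know it is not the case that the theorem holds for odd numbers.
By disjunctive syllogism, the other disjunct must be true.

The theorem holds for even numbers


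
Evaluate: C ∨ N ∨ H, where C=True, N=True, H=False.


C = True, N = True, H = False
Expression: C ∨ N ∨ H
Step 1: C ∨ N = True OR True = True
Step 2: (True) ∨ H = True OR False = True

True


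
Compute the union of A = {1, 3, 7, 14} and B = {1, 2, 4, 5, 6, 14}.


A = {1, 3, 7, 14}
B = {1, 2, 4, 5, 6, 14}
Operation: union
All elements combined: 1, 2, 3, 4, 5, 6, 7, 14

{1, 2, 3, 4, 5, 6, 7, 14}


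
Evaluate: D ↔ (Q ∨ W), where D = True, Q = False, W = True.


D = True, Q = False, W = True
Step 1: Q ∨ W = False OR True = True
Step 2: D ↔ (True): true when both sides have same truth value.
Result: True ↔ True = True

True


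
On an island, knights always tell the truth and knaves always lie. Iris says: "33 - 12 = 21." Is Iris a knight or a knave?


Statement: "33 - 12 = 21."
Actual: 33 - 12 = 21
Claimed: 21
Statement is TRUE → Iris tells the truth → Knight

Knight


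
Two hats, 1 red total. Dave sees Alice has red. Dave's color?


Total red = 1, Alice = red
Red accounted for: 1
Remaining for Dave: 0
Dave's hat is blue.

blue


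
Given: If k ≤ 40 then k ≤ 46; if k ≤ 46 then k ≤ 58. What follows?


Hypothetical syllogism: P → Q, Q → R ⊢ P → R
Premise 1: k ≤ 40 → k ≤ 46
Premise 2: k ≤ 46 → k ≤ 58
Chain the implications: the middle term (k ≤ 46) links the two.
Conclusion: If k ≤ 40, then k ≤ 58.

If k ≤ 40, then k ≤ 58.


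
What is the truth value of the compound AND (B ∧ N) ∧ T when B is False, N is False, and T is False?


B = False, N = False, T = False
Step 1: B ∧ N = False AND False = False
Step 2: False ∧ T = False AND False = False
AND is true only when ALL operands are true.

False


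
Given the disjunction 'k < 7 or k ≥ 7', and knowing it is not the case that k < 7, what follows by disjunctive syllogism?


Disjunctive syllogism: P ∨ Q, ¬P ⊢ Q
Disjunction: k < 7 ∨ k ≥ 7
We know it is not the case that k < 7.
By disjunctive syllogism, the other disjunct must be true.

k ≥ 7


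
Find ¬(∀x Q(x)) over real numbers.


Original: ∀x Q(x)
Rule: ¬∀→∃, ¬∃→∀, negate predicate.
Negation: ∃x ¬Q(x)

∃x ¬Q(x)


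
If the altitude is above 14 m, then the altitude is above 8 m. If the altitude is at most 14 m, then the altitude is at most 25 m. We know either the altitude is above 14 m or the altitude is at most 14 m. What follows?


Constructive dilemma: (P → Q) ∧ (R → S), P ∨ R ⊢ Q ∨ S
Premise 1: the altitude is above 14 m → the altitude is above 8 m
Premise 2: the altitude is at most 14 m → the altitude is at most 25 m
Premise 3: the altitude is above 14 m ∨ the altitude is at most 14 m
Case 1: Assuming the altitude is above 14 m, then by Premise 1, the altitude is above 8 m.
Case 2: Assuming the altitude is at most 14 m, then by Premise 2, the altitude is at most 25 m.
Since one of the altitude is above 14 m or the altitude is at most 14 m must hold, we get the altitude is above 8 m or the altitude is at most 25 m.

The altitude is above 8 m or the altitude is at most 25 m.


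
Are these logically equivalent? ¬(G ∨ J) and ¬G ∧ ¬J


Expression 1: ¬(G ∨ J)
Expression 2: ¬G ∧ ¬J
Truth table (G J | Expr1 Expr2):
  T T |   F     F
  T F |   F     F
  F T |   F     F
  F F |   T     T
All 4 rows agree, so the expressions are logically equivalent.

Yes


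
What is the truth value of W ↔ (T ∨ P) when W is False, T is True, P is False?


W = False, T = True, P = False
Step 1: T ∨ P = True OR False = True
Step 2: W ↔ (True): true when both sides have same truth value.
Result: False ↔ True = False

False


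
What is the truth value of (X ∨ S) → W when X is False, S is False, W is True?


X = False, S = False, W = True
Step 1: X ∨ S = False OR False = False
Step 2: (False) → W: false only when antecedent=True and W=False.
Result: True

True


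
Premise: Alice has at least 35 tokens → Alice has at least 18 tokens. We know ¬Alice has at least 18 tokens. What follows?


Modus tollens: P → Q, ¬Q ⊢ ¬P
P: Alice has at least 35 tokens
Q: Alice has at least 18 tokens
We have P → Q and Q is false.
By modus tollens, P must be false.

It is not the case that Alice has at least 35 tokens


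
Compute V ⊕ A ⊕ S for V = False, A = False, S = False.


V = False, A = False, S = False
Step 1: V ⊕ A = False XOR False = False
Step 2: False ⊕ S = False XOR False = False
XOR is true when an odd number of operands are true.

False


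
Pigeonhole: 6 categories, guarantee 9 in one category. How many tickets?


Pigeonhole: to guarantee k in one of n categories, need (k-1)×n + 1.
k = 9, n = 6
Minimum = (9-1) × 6 + 1 = 8 × 6 + 1

49


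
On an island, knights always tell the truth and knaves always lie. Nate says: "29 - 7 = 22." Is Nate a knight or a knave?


Statement: "29 - 7 = 22."
Actual: 29 - 7 = 22
Claimed: 22
Statement is TRUE → Nate tells the truth → Knight

Knight


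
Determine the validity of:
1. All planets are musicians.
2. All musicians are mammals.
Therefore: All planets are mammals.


Premise 1: All planets are musicians.
Premise 2: All musicians are mammals.
Conclusion: All planets are mammals.
Barbara syllogism (AAA-1): All A are B, All B are C → All A are C.
Middle term (musicians) distributed in premise 2.

Valid


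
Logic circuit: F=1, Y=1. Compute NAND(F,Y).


F AND Y = 1
NOT(1) = 0

0


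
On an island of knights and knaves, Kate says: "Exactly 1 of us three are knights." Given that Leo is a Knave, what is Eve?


Kate claims exactly 1 knights among Kate, Leo, Eve.
Given: Leo is a Knave.

Case 1: Kate is a Knight (tells truth)
  Then exactly 1 of the three are knights.
  Counting Kate, Leo: 1 knight(s) so far. Need 0 more → Eve = Knave.
Case 2: Kate is a Knave (lies)
  Then the count is NOT 1.
  If Eve = Knight, count = 1 = 1 → claim would be true, contradicts lie.
  If Eve = Knave, count = 0 ≠ 1 → lie confirmed ✓

Eve is a Knave.

Knave


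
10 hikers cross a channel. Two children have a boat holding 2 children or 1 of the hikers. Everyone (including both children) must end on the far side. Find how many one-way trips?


Per crossing of one of the hikers: children→, one←, one of the hikers→, one← = 4 trips
10 × 4 = 40, + 1 final children→ = 41
Minimum trips = 41

41


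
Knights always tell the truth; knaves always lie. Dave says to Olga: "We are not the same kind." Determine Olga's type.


Dave says: "We are not the same kind."
Case 1: Dave is a Knight (truth-teller)
  Statement is true → they ARE different → Olga is a Knave
Case 2: Dave is a Knave (liar)
  Statement is false → they are NOT different → Olga is a Knave
In both cases, Olga is a Knave.

Knave


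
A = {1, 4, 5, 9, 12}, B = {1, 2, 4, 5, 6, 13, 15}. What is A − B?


A = {1, 4, 5, 9, 12}
B = {1, 2, 4, 5, 6, 13, 15}
Operation: difference A − B
In A but not B: 9, 12

{9, 12}


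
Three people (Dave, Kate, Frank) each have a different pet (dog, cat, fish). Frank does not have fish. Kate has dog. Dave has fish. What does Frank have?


From clues:
  Kate → dog
  Dave → fish
By elimination, Frank gets the remaining.

cat


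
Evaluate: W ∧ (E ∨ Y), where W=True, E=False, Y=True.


W = True, E = False, Y = True
Expression: W ∧ (E ∨ Y)
Step 1: E ∨ Y = False OR True = True
Step 2: W ∧ (True) = True AND True = True

True


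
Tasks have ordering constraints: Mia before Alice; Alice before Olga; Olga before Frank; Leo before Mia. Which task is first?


Constraints: Mia before Alice; Alice before Olga; Olga before Frank; Leo before Mia
The first task can have nothing scheduled before it, so it must never appear on the right of a 'before'.
Tasks appearing after some 'before': Alice, Olga, Frank, Mia.
The only task not in that list is Leo → it is first.

Leo


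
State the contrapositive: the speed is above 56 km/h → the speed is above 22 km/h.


Original: If the speed is above 56 km/h, then the speed is above 22 km/h
Contrapositive: If ¬Q, then ¬P
Negate Q: not (the speed is above 22 km/h)
Negate P: not (the speed is above 56 km/h)

If not (the speed is above 22 km/h), then not (the speed is above 56 km/h).


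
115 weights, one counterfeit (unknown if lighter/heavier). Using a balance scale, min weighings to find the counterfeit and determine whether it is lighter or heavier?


Let n = 115. 230 possibilities (n weights × lighter/heavier); each weighing has 3 outcomes.
Bound for k weighings: say the first weighing puts j weights on each pan. If it tips, the 2j weighed weights remain suspects (each with a known direction) and k-1 weighings give 3^(k-1) outcomes; 3^(k-1) is odd, so 2j ≤ 3^(k-1) - 1. If it balances, the n - 2j unweighed weights remain with direction unknown: 2(n - 2j) ≤ 3^(k-1) - 1 by the same parity argument. Adding, n ≤ (3^(k-1) - 1) + (3^(k-1) - 1)/2 = (3^k - 3)/2, and the classical three-group strategy achieves this (3 weights in 2 weighings, 12 in 3, 39 in 4, 120 in 5).
So we need the smallest k with (3^k - 3)/2 ≥ 115.
k = 4: (3^4 - 3)/2 = 39 < 115 ✗
k = 5: (3^5 - 3)/2 = 120 ≥ 115 ✓

5


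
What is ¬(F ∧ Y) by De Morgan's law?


De Morgan's law: ¬(P ∧ Q) ≡ ¬P ∨ ¬Q
¬(F ∧ Y) = ¬F ∨ ¬Y

¬F ∨ ¬Y


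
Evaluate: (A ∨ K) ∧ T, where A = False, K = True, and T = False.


A = False, K = True, T = False
Step 1: A ∨ K = False OR True = True
Step 2: True ∧ T = True AND False = False
OR is true when at least one operand is true; AND requires both.

False


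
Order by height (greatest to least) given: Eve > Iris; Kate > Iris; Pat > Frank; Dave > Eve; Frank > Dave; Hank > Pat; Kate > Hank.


Constraints: Eve > Iris; Kate > Iris; Pat > Frank; Dave > Eve; Frank > Dave; Hank > Pat; Kate > Hank
Method: at each step, the next-highest is the one remaining person who never appears on the smaller side of a constraint between remaining people.
  Step 1: remaining {Kate, Hank, Iris, Eve, Dave, Frank, Pat}; on the smaller side: {Hank, Iris, Eve, Dave, Frank, Pat} → Kate is next (Kate > Iris; Kate > Hank).
  Step 2: remaining {Hank, Iris, Eve, Dave, Frank, Pat}; on the smaller side: {Iris, Eve, Dave, Frank, Pat} → Hank is next (Hank > Pat).
  Step 3: remaining {Iris, Eve, Dave, Frank, Pat}; on the smaller side: {Iris, Eve, Dave, Frank} → Pat is next (Pat > Frank).
  Step 4: remaining {Iris, Eve, Dave, Frank}; on the smaller side: {Iris, Eve, Dave} → Frank is next (Frank > Dave).
  Step 5: remaining {Iris, Eve, Dave}; on the smaller side: {Iris, Eve} → Dave is next (Dave > Eve).
  Step 6: remaining {Iris, Eve}; on the smaller side: {Iris} → Eve is next (Eve > Iris).
  Step 7: only Iris remains → lowest.
Final ranking (highest to lowest):

Kate > Hank > Pat > Frank > Dave > Eve > Iris


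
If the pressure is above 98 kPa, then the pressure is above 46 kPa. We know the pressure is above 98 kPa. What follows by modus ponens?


Modus ponens: P → Q, P ⊢ Q
P: the pressure is above 98 kPa
Q: the pressure is above 46 kPa
We have P → Q and P is true.
By modus ponens, Q must be true.

The pressure is above 46 kPa


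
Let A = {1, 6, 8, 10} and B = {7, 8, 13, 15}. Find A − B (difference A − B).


A = {1, 6, 8, 10}
B = {7, 8, 13, 15}
Operation: difference A − B
In A but not B: 1, 6, 10

{1, 6, 10}


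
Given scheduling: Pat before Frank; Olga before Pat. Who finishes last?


Constraints: Pat before Frank; Olga before Pat
The last task can have nothing scheduled after it, so it must never appear on the left of a 'before'.
Tasks appearing before some other task: Pat, Olga.
The only task not in that list is Frank → it is last.

Frank


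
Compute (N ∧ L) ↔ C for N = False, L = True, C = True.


N = False, L = True, C = True
Step 1: N ∧ L = False AND True = False
Step 2: (False) ↔ C: true when both sides have same truth value.
Result: False ↔ True = False

False


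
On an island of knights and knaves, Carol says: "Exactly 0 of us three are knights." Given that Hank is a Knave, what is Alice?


Carol claims exactly 0 knights among Carol, Hank, Alice.
Given: Hank is a Knave.

Case 1: Carol is a Knight (tells truth)
  Then exactly 0 of the three are knights.
  Counting Carol, Hank: 1 knight(s) so far. Need -1 more → impossible.
Case 2: Carol is a Knave (lies)
  Then the count is NOT 0.
  If Alice = Knave, count = 0 = 0 → claim would be true, contradicts lie.
  If Alice = Knight, count = 1 ≠ 0 → lie confirmed ✓

Alice is a Knight.

Knight


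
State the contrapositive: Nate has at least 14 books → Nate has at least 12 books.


Original: If Nate has at least 14 books, then Nate has at least 12 books
Contrapositive: If ¬Q, then ¬P
Negate Q: not (Nate has at least 12 books)
Negate P: not (Nate has at least 14 books)

If not (Nate has at least 12 books), then not (Nate has at least 14 books).


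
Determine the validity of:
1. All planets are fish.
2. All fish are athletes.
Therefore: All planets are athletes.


Premise 1: All planets are fish.
Premise 2: All fish are athletes.
Conclusion: All planets are athletes.
Barbara syllogism (AAA-1): All A are B, All B are C → All A are C.
Middle term (fish) distributed in premise 2.

Valid


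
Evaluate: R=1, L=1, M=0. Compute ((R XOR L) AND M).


R XOR L = 1^1 = 0
0 AND 0 = 0

0


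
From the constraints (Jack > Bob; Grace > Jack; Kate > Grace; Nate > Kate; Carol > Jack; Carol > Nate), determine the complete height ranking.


Constraints: Jack > Bob; Grace > Jack; Kate > Grace; Nate > Kate; Carol > Jack; Carol > Nate
Method: at each step, the next-highest is the one remaining person who never appears on the smaller side of a constraint between remaining people.
  Step 1: remaining {Kate, Jack, Carol, Bob, Nate, Grace}; on the smaller side: {Kate, Jack, Bob, Nate, Grace} → Carol is next (Carol > Jack; Carol > Nate).
  Step 2: remaining {Kate, Jack, Bob, Nate, Grace}; on the smaller side: {Kate, Jack, Bob, Grace} → Nate is next (Nate > Kate).
  Step 3: remaining {Kate, Jack, Bob, Grace}; on the smaller side: {Jack, Bob, Grace} → Kate is next (Kate > Grace).
  Step 4: remaining {Jack, Bob, Grace}; on the smaller side: {Jack, Bob} → Grace is next (Grace > Jack).
  Step 5: remaining {Jack, Bob}; on the smaller side: {Bob} → Jack is next (Jack > Bob).
  Step 6: only Bob remains → lowest.
Final ranking (highest to lowest):

Carol > Nate > Kate > Grace > Jack > Bob


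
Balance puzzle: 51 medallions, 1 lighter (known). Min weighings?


Each weighing has 3 outcomes (left heavy / balance / right heavy), so k weighings distinguish at most 3^k cases; splitting into three near-equal groups achieves this.
Need 3^k ≥ 51: 3^3 = 27 < 51 ≤ 3^4 = 81
k = ⌈log₃(51)⌉ = 4

4


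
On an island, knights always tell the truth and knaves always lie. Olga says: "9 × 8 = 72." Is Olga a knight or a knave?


Statement: "9 × 8 = 72."
Actual: 9 × 8 = 72
Claimed: 72
Statement is TRUE → Olga tells the truth → Knight

Knight


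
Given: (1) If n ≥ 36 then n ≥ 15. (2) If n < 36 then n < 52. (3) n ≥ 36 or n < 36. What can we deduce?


Constructive dilemma: (P → Q) ∧ (R → S), P ∨ R ⊢ Q ∨ S
Premise 1: n ≥ 36 → n ≥ 15
Premise 2: n < 36 → n < 52
Premise 3: n ≥ 36 ∨ n < 36
Case 1: Assuming n ≥ 36, then by Premise 1, n ≥ 15.
Case 2: Assuming n < 36, then by Premise 2, n < 52.
Since one of n ≥ 36 or n < 36 must hold, we get n ≥ 15 or n < 52.

n ≥ 15 or n < 52.


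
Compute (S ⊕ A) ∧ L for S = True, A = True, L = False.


S = True, A = True, L = False
Step 1: S ⊕ A = True XOR True = False
Step 2: False ∧ L = False AND False = False
XOR true when exactly one of S,A is true; then AND with L.

False


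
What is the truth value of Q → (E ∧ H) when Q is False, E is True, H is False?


Q = False, E = True, H = False
Step 1: E ∧ H = True AND False = False
Step 2: Q → (False): false only when Q=True and consequent=False.
Result: True

True


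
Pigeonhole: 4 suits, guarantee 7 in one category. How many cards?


Pigeonhole: to guarantee k in one of n categories, need (k-1)×n + 1.
k = 7, n = 4
Minimum = (7-1) × 4 + 1 = 6 × 4 + 1

25


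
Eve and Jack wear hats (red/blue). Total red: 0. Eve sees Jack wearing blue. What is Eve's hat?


Total red = 0, Jack = blue
Red accounted for: 0
Remaining for Eve: 0
Eve's hat is blue.

blue


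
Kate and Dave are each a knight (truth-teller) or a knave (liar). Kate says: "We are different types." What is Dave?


Kate says: "We are different types."
Case 1: Kate is a Knight (truth-teller)
  Statement is true → they ARE different → Dave is a Knave
Case 2: Kate is a Knave (liar)
  Statement is false → they are NOT different → Dave is a Knave
In both cases, Dave is a Knave.

Knave


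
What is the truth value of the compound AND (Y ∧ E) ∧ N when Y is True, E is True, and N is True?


Y = True, E = True, N = True
Step 1: Y ∧ E = True AND True = True
Step 2: True ∧ N = True AND True = True
AND is true only when ALL operands are true.

True


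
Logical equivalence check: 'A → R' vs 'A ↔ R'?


Expression 1: A → R
Expression 2: A ↔ R
Truth table (A R | Expr1 Expr2):
  T T |   T     T
  T F |   F     F
  F T |   T     F   ← differ
  F F |   T     T
Counterexample: A=F, R=T gives Expr1 = T but Expr2 = F, so the expressions are NOT logically equivalent.

No


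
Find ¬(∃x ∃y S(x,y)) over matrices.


Original: ∃x ∃y S(x,y)
Rule: ¬∀→∃, ¬∃→∀, negate predicate.
Negation: ∀x ∀y ¬S(x,y)

∀x ∀y ¬S(x,y)


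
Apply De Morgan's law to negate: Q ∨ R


De Morgan's law: ¬(P ∨ Q) ≡ ¬P ∧ ¬Q
¬(Q ∨ R) = ¬Q ∧ ¬R

¬Q ∧ ¬R


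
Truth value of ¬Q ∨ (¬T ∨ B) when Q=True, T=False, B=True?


Q = True, T = False, B = True
Expression: ¬Q ∨ (¬T ∨ B)
Step 1: ¬T = NOT False = True
Step 2: ¬T ∨ B = True OR True = True
Step 3: ¬Q = NOT True = False
Step 4: (False) ∨ (True) = False OR True = True

True


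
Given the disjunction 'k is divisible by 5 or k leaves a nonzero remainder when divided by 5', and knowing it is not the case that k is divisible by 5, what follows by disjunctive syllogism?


Disjunctive syllogism: P ∨ Q, ¬P ⊢ Q
Disjunction: k is divisible by 5 ∨ k leaves a nonzero remainder when divided by 5
We know it is not the case that k is divisible by 5.
By disjunctive syllogism, the other disjunct must be true.

k leaves a nonzero remainder when divided by 5


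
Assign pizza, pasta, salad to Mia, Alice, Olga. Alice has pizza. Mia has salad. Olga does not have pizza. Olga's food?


From clues:
  Alice → pizza
  Mia → salad
By elimination, Olga gets the remaining.

pasta


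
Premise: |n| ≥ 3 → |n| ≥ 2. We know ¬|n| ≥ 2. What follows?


Modus tollens: P → Q, ¬Q ⊢ ¬P
P: |n| ≥ 3
Q: |n| ≥ 2
We have P → Q and Q is false.
By modus tollens, P must be false.

It is not the case that |n| ≥ 3


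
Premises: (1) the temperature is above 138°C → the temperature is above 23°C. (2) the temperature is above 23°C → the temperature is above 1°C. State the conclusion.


Hypothetical syllogism: P → Q, Q → R ⊢ P → R
Premise 1: the temperature is above 138°C → the temperature is above 23°C
Premise 2: the temperature is above 23°C → the temperature is above 1°C
Chain the implications: the middle term (the temperature is above 23°C) links the two.
Conclusion: If the temperature is above 138°C, then the temperature is above 1°C.

If the temperature is above 138°C, then the temperature is above 1°C.


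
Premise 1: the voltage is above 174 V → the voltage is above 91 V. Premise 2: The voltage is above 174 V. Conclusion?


Modus ponens: P → Q, P ⊢ Q
P: the voltage is above 174 V
Q: the voltage is above 91 V
We have P → Q and P is true.
By modus ponens, Q must be true.

The voltage is above 91 V


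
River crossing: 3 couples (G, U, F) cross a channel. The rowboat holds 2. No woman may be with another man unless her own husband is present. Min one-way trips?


Label couples G, U, F (H = husband, W = wife).
Counting alone: 6 people, the rowboat carries 2 and someone must bring it back, so each round trip nets at most +1 on the far side until the last crossing → at least 9 trips. The jealousy constraint makes 9 impossible; the shortest valid schedule has 11:
1. WG+WU →  (far: WG,WU; near: HG,HU,HF,WF)
2. WG ←       (far: WU; near: HG,HU,HF,WG,WF)
3. WG+WF →  (far: WG,WU,WF; near: HG,HU,HF)
4. WG ←       (far: WU,WF; near: HG,HU,HF,WG)
5. HU+HF →  (far: HU,WU,HF,WF; near: HG,WG)
6. HU+WU ←  (far: HF,WF; near: HG,WG,HU,WU)
7. HG+HU →  (far: HG,HU,HF,WF; near: WG,WU)
8. WF ←       (far: HG,HU,HF; near: WG,WU,WF)
9. WG+WU →  (far: HG,WG,HU,WU,HF; near: WF)
10. HF ←      (far: HG,WG,HU,WU; near: HF,WF)
11. HF+WF → (far: all six; near: empty)
In every state each wife is either with her husband or with no other man.
Minimum trips = 11

11


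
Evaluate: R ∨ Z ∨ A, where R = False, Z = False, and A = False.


R = False, Z = False, A = False
Step 1: R ∨ Z = False OR False = False
Step 2: False ∨ A = False OR False = False
OR is true when at least one operand is true.

False


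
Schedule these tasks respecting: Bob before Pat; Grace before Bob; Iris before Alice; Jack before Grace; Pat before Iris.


Constraints: Bob before Pat; Grace before Bob; Iris before Alice; Jack before Grace; Pat before Iris
Method: repeatedly schedule the remaining task that has no remaining task required before it.
  Step 1: remaining {Iris, Grace, Bob, Pat, Alice, Jack}; every task except Jack still has a predecessor pending → schedule Jack.
  Step 2: remaining {Iris, Grace, Bob, Pat, Alice}; every task except Grace still has a predecessor pending → schedule Grace.
  Step 3: remaining {Iris, Bob, Pat, Alice}; every task except Bob still has a predecessor pending → schedule Bob.
  Step 4: remaining {Iris, Pat, Alice}; every task except Pat still has a predecessor pending → schedule Pat.
  Step 5: remaining {Iris, Alice}; every task except Iris still has a predecessor pending → schedule Iris.
  Step 6: only Alice remains → schedule Alice.
Resulting order:

Jack → Grace → Bob → Pat → Iris → Alice


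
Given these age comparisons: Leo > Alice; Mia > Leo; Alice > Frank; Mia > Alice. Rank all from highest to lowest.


Constraints: Leo > Alice; Mia > Leo; Alice > Frank; Mia > Alice
Method: at each step, the next-highest is the one remaining person who never appears on the smaller side of a constraint between remaining people.
  Step 1: remaining {Leo, Mia, Frank, Alice}; on the smaller side: {Leo, Frank, Alice} → Mia is next (Mia > Leo; Mia > Alice).
  Step 2: remaining {Leo, Frank, Alice}; on the smaller side: {Frank, Alice} → Leo is next (Leo > Alice).
  Step 3: remaining {Frank, Alice}; on the smaller side: {Frank} → Alice is next (Alice > Frank).
  Step 4: only Frank remains → lowest.
Final ranking (highest to lowest):

Mia > Leo > Alice > Frank


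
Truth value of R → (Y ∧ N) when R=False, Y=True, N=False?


R = False, Y = True, N = False
Expression: R → (Y ∧ N)
Step 1: Y ∧ N = True AND False = False
Step 2: R → (False) = False → False = True

True


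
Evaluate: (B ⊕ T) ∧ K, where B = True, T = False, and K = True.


B = True, T = False, K = True
Step 1: B ⊕ T = True XOR False = True
Step 2: True ∧ K = True AND True = True
XOR true when exactly one of B,T is true; then AND with K.

True


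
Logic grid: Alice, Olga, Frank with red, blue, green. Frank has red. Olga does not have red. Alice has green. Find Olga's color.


From clues:
  Frank → red
  Alice → green
By elimination, Olga gets the remaining.

blue


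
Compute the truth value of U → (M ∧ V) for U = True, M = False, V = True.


U = True, M = False, V = True
Step 1: M ∧ V = False AND True = False
Step 2: U → (False): false only when U=True and consequent=False.
Result: False

False


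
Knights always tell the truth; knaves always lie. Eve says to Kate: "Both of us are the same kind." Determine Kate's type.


Eve says: "Both of us are the same kind."
Case 1: Eve is a Knight (truth-teller)
  Statement is true → they ARE the same → Kate is also a Knight
Case 2: Eve is a Knave (liar)
  Statement is false → they are NOT the same → Kate is a Knight
In both cases, Kate is a Knight.

Knight


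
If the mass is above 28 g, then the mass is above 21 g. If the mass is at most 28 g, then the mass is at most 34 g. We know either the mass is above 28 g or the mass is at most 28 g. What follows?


Constructive dilemma: (P → Q) ∧ (R → S), P ∨ R ⊢ Q ∨ S
Premise 1: the mass is above 28 g → the mass is above 21 g
Premise 2: the mass is at most 28 g → the mass is at most 34 g
Premise 3: the mass is above 28 g ∨ the mass is at most 28 g
Case 1: Assuming the mass is above 28 g, then by Premise 1, the mass is above 21 g.
Case 2: Assuming the mass is at most 28 g, then by Premise 2, the mass is at most 34 g.
Since one of the mass is above 28 g or the mass is at most 28 g must hold, we get the mass is above 21 g or the mass is at most 34 g.

The mass is above 21 g or the mass is at most 34 g.


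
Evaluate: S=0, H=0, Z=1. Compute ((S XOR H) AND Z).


S XOR H = 0^0 = 0
0 AND 1 = 0

0


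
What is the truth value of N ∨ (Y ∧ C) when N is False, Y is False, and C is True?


N = False, Y = False, C = True
Step 1: Y ∧ C = False AND True = False
Step 2: N ∨ False = False OR False = False
AND evaluated first (higher precedence); then OR applied.

False


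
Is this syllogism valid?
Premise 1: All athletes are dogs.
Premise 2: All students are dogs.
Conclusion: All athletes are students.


Premise 1: All athletes are dogs.
Premise 2: All students are dogs.
Conclusion: All athletes are students.
Fallacy: undistributed middle. dogs is predicate in both.
Counterexample: athletes and students could be disjoint subsets of dogs.

Invalid


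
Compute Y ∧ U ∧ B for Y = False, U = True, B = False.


Y = False, U = True, B = False
Step 1: Y ∧ U = False AND True = False
Step 2: (False) ∧ B = (False) AND False = False
AND is true only when ALL operands are true.

False


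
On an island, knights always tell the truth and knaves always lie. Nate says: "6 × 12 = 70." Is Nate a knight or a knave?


Statement: "6 × 12 = 70."
Actual: 6 × 12 = 72
Claimed: 70
Statement is FALSE → Nate lies → Knave

Knave


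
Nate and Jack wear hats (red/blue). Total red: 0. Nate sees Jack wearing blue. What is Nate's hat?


Total red = 0, Jack = blue
Red accounted for: 0
Remaining for Nate: 0
Nate's hat is blue.

blue


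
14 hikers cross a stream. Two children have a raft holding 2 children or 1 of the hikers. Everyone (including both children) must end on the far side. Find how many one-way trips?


Per crossing of one of the hikers: children→, one←, one of the hikers→, one← = 4 trips
14 × 4 = 56, + 1 final children→ = 57
Minimum trips = 57

57


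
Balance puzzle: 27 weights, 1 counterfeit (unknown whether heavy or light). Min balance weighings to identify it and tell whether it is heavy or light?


Let n = 27. 54 possibilities (n weights × lighter/heavier); each weighing has 3 outcomes.
Bound for k weighings: say the first weighing puts j weights on each pan. If it tips, the 2j weighed weights remain suspects (each with a known direction) and k-1 weighings give 3^(k-1) outcomes; 3^(k-1) is odd, so 2j ≤ 3^(k-1) - 1. If it balances, the n - 2j unweighed weights remain with direction unknown: 2(n - 2j) ≤ 3^(k-1) - 1 by the same parity argument. Adding, n ≤ (3^(k-1) - 1) + (3^(k-1) - 1)/2 = (3^k - 3)/2, and the classical three-group strategy achieves this (3 weights in 2 weighings, 12 in 3, 39 in 4, 120 in 5).
So we need the smallest k with (3^k - 3)/2 ≥ 27.
k = 3: (3^3 - 3)/2 = 12 < 27 ✗
k = 4: (3^4 - 3)/2 = 39 ≥ 27 ✓

4


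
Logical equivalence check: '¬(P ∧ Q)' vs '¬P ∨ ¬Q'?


Expression 1: ¬(P ∧ Q)
Expression 2: ¬P ∨ ¬Q
Truth table (P Q | Expr1 Expr2):
  T T |   F     F
  T F |   T     T
  F T |   T     T
  F F |   T     T
All 4 rows agree, so the expressions are logically equivalent.

Yes


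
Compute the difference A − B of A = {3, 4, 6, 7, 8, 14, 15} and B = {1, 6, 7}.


A = {3, 4, 6, 7, 8, 14, 15}
B = {1, 6, 7}
Operation: difference A − B
In A but not B: 3, 4, 8, 14, 15

{3, 4, 8, 14, 15}


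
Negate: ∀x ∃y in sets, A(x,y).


Original: ∀x ∃y A(x,y)
Rule: ¬∀→∃, ¬∃→∀, negate predicate.
Negation: ∃x ∀y ¬A(x,y)

∃x ∀y ¬A(x,y)


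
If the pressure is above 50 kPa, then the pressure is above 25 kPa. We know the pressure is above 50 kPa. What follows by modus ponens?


Modus ponens: P → Q, P ⊢ Q
P: the pressure is above 50 kPa
Q: the pressure is above 25 kPa
We have P → Q and P is true.
By modus ponens, Q must be true.

The pressure is above 25 kPa


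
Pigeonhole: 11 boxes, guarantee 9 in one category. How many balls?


Pigeonhole: to guarantee k in one of n categories, need (k-1)×n + 1.
k = 9, n = 11
Minimum = (9-1) × 11 + 1 = 8 × 11 + 1

89


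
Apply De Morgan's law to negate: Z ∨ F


De Morgan's law: ¬(P ∨ Q) ≡ ¬P ∧ ¬Q
¬(Z ∨ F) = ¬Z ∧ ¬F

¬Z ∧ ¬F


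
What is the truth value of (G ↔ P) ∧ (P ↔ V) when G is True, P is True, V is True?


G = True, P = True, V = True
Step 1: G ↔ P is true when G and P have the same value. Result: True
Step 2: P ↔ V is true when P and V have the same value. Result: True
Step 3: True ∧ True = True

True


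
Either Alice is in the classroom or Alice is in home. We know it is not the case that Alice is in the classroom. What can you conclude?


Disjunctive syllogism: P ∨ Q, ¬P ⊢ Q
Disjunction: Alice is in the classroom ∨ Alice is in home
We know it is not the case that Alice is in the classroom.
By disjunctive syllogism, the other disjunct must be true.

Alice is in home


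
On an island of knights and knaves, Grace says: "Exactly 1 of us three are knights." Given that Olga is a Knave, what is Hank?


Grace claims exactly 1 knights among Grace, Olga, Hank.
Given: Olga is a Knave.

Case 1: Grace is a Knight (tells truth)
  Then exactly 1 of the three are knights.
  Counting Grace, Olga: 1 knight(s) so far. Need 0 more → Hank = Knave.
Case 2: Grace is a Knave (lies)
  Then the count is NOT 1.
  If Hank = Knight, count = 1 = 1 → claim would be true, contradicts lie.
  If Hank = Knave, count = 0 ≠ 1 → lie confirmed ✓

Hank is a Knave.

Knave


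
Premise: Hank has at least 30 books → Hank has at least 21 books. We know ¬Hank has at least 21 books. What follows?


Modus tollens: P → Q, ¬Q ⊢ ¬P
P: Hank has at least 30 books
Q: Hank has at least 21 books
We have P → Q and Q is false.
By modus tollens, P must be false.

It is not the case that Hank has at least 30 books


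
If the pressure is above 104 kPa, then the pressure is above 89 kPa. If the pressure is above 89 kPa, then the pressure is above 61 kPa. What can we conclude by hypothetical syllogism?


Hypothetical syllogism: P → Q, Q → R ⊢ P → R
Premise 1: the pressure is above 104 kPa → the pressure is above 89 kPa
Premise 2: the pressure is above 89 kPa → the pressure is above 61 kPa
Chain the implications: the middle term (the pressure is above 89 kPa) links the two.
Conclusion: If the pressure is above 104 kPa, then the pressure is above 61 kPa.

If the pressure is above 104 kPa, then the pressure is above 61 kPa.
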